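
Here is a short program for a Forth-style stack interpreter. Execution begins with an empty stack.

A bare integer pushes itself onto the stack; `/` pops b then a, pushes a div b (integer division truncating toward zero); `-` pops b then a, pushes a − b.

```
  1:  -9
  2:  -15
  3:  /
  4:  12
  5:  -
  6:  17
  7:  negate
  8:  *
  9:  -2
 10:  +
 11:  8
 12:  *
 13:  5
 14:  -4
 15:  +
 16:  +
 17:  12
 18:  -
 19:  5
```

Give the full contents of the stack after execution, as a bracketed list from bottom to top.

-9     : -9
-15    : -9 -15
/      : 0
12     : 0 12
-      : -12
17     : -12 17
negate : -12 -17
*      : 204
-2     : 204 -2
+      : 202
8      : 202 8
*      : 1616
5      : 1616 5
-4     : 1616 5 -4
+      : 1616 1
+      : 1617
12     : 1617 12
-      : 1605
5      : 1605 5

[1605, 5]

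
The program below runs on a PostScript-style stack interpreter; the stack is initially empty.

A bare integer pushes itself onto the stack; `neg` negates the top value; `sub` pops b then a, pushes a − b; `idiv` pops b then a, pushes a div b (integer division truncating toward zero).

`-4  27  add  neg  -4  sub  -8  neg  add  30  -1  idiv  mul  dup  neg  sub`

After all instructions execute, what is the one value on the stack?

660

-4    [-4]
27    [-4, 27]
add   [23]
neg   [-23]
-4    [-23, -4]
sub   [-19]
-8    [-19, -8]
neg   [-19, 8]
add   [-11]
30    [-11, 30]
-1    [-11, 30, -1]
idiv  [-11, -30]
mul   [330]
dup   [330, 330]
neg   [330, -330]
sub   [660]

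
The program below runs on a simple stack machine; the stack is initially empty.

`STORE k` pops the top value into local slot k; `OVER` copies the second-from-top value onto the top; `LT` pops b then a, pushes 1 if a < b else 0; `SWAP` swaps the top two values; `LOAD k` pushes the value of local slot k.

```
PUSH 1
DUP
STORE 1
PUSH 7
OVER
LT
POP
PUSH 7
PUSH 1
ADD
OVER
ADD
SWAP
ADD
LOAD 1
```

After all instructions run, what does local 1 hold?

1

PUSH 1   [1]
DUP      [1, 1]
STORE 1  [1]
PUSH 7   [1, 7]
OVER     [1, 7, 1]
LT       [1, 0]
POP      [1]
PUSH 7   [1, 7]
PUSH 1   [1, 7, 1]
ADD      [1, 8]
OVER     [1, 8, 1]
ADD      [1, 9]
SWAP     [9, 1]
ADD      [10]
LOAD 1   [10, 1]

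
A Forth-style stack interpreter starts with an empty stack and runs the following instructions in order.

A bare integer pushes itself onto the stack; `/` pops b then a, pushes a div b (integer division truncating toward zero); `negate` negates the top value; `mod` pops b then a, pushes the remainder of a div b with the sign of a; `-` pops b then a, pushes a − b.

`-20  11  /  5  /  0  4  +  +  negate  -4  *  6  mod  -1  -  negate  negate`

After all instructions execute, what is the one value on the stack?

-20    → -20
11     → -20 11
/      → -1
5      → -1 5
/      → 0
0      → 0 0
4      → 0 0 4
+      → 0 4
+      → 4
negate → -4
-4     → -4 -4
*      → 16
6      → 16 6
mod    → 4
-1     → 4 -1
-      → 5
negate → -5
negate → 5

5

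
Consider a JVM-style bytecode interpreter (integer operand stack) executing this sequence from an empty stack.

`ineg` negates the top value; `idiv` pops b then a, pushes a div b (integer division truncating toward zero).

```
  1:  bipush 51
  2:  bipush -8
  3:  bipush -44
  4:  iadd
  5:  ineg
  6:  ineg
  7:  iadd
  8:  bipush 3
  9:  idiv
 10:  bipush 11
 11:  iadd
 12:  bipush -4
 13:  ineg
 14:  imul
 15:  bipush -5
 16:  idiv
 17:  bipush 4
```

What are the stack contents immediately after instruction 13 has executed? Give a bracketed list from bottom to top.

[11, 4]

bipush 51  → [51]
bipush -8  → [51, -8]
bipush -44 → [51, -8, -44]
iadd       → [51, -52]
ineg       → [51, 52]
ineg       → [51, -52]
iadd       → [-1]
bipush 3   → [-1, 3]
idiv       → [0]
bipush 11  → [0, 11]
iadd       → [11]
bipush -4  → [11, -4]
ineg       → [11, 4]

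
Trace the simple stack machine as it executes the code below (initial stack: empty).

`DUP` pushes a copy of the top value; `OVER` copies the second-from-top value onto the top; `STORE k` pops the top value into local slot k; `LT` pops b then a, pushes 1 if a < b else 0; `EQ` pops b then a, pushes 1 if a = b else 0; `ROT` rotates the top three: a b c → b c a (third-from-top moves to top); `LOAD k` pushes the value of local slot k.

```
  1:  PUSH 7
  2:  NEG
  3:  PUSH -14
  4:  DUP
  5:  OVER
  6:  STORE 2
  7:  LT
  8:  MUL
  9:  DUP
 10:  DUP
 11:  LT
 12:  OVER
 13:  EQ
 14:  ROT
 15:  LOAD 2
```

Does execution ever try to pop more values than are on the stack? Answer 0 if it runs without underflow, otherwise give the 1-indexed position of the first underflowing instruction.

PUSH 7    7
NEG       -7
PUSH -14  -7 -14
DUP       -7 -14 -14
OVER      -7 -14 -14 -14
STORE 2   -7 -14 -14
LT        -7 0
MUL       0
DUP       0 0
DUP       0 0 0
LT        0 0
OVER      0 0 0
EQ        0 1
ROT  — needs 3 operands, stack has 2 → underflow

14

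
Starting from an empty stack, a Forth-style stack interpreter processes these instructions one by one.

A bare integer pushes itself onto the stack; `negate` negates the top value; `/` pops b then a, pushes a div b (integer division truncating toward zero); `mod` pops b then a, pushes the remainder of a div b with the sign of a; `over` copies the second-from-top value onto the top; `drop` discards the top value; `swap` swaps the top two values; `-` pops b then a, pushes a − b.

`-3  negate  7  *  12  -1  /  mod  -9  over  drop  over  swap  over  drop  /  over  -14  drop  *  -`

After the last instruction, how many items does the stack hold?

1

-3     → -3
negate → 3
7      → 3 7
*      → 21
12     → 21 12
-1     → 21 12 -1
/      → 21 -12
mod    → 9
-9     → 9 -9
over   → 9 -9 9
drop   → 9 -9
over   → 9 -9 9
swap   → 9 9 -9
over   → 9 9 -9 9
drop   → 9 9 -9
/      → 9 -1
over   → 9 -1 9
-14    → 9 -1 9 -14
drop   → 9 -1 9
*      → 9 -9
-      → 18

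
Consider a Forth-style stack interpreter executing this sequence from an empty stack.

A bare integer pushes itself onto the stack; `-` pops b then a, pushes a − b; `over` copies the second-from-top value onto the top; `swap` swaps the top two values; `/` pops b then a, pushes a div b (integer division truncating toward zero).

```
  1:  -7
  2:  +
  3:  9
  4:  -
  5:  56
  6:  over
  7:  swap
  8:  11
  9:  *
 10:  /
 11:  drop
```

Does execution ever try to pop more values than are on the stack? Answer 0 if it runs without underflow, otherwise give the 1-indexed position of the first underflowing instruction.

2

-7 -> -7
+  — needs 2 operands, stack has 1 → underflow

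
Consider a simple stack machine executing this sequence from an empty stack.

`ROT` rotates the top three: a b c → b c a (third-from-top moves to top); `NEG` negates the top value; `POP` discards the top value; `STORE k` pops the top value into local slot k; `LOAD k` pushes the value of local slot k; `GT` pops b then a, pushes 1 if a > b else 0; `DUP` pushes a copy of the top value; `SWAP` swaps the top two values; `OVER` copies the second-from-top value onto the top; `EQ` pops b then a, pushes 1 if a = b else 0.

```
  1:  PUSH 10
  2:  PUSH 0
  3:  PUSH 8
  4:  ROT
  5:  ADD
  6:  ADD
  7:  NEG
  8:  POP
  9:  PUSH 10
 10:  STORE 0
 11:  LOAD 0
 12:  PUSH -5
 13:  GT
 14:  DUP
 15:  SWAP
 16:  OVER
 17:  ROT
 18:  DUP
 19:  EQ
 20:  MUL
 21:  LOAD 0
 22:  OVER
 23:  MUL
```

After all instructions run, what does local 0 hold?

PUSH 10 : 10
PUSH 0  : 10 0
PUSH 8  : 10 0 8
ROT     : 0 8 10
ADD     : 0 18
ADD     : 18
NEG     : -18
POP     : (empty)
PUSH 10 : 10
STORE 0 : (empty)
LOAD 0  : 10
PUSH -5 : 10 -5
GT      : 1
DUP     : 1 1
SWAP    : 1 1
OVER    : 1 1 1
ROT     : 1 1 1
DUP     : 1 1 1 1
EQ      : 1 1 1
MUL     : 1 1
LOAD 0  : 1 1 10
OVER    : 1 1 10 1
MUL     : 1 1 10

10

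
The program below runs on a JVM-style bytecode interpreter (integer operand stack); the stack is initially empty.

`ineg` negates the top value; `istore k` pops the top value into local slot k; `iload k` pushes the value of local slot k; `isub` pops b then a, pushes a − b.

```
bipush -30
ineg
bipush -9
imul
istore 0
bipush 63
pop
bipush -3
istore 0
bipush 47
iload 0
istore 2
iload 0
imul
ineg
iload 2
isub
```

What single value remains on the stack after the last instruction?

bipush -30 -> [-30]
ineg       -> [30]
bipush -9  -> [30, -9]
imul       -> [-270]
istore 0   -> []
bipush 63  -> [63]
pop        -> []
bipush -3  -> [-3]
istore 0   -> []
bipush 47  -> [47]
iload 0    -> [47, -3]
istore 2   -> [47]
iload 0    -> [47, -3]
imul       -> [-141]
ineg       -> [141]
iload 2    -> [141, -3]
isub       -> [144]

144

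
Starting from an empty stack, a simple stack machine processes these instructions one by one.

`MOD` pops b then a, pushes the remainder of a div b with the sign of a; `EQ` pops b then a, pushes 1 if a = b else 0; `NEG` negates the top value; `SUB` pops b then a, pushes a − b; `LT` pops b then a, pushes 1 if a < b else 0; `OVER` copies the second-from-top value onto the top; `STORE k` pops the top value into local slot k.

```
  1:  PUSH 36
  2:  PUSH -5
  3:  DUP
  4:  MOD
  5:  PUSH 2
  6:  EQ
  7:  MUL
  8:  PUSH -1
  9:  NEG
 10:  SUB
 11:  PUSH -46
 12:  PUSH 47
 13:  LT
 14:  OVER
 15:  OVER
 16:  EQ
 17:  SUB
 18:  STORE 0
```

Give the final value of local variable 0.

PUSH 36   36
PUSH -5   36 -5
DUP       36 -5 -5
MOD       36 0
PUSH 2    36 0 2
EQ        36 0
MUL       0
PUSH -1   0 -1
NEG       0 1
SUB       -1
PUSH -46  -1 -46
PUSH 47   -1 -46 47
LT        -1 1
OVER      -1 1 -1
OVER      -1 1 -1 1
EQ        -1 1 0
SUB       -1 1
STORE 0   -1

1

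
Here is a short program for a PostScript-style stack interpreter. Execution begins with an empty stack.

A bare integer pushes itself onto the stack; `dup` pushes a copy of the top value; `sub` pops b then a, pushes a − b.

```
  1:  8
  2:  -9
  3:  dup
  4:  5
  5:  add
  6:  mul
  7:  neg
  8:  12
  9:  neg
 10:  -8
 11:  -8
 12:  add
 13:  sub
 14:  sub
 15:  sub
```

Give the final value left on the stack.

48

8   : [8]
-9  : [8, -9]
dup : [8, -9, -9]
5   : [8, -9, -9, 5]
add : [8, -9, -4]
mul : [8, 36]
neg : [8, -36]
12  : [8, -36, 12]
neg : [8, -36, -12]
-8  : [8, -36, -12, -8]
-8  : [8, -36, -12, -8, -8]
add : [8, -36, -12, -16]
sub : [8, -36, 4]
sub : [8, -40]
sub : [48]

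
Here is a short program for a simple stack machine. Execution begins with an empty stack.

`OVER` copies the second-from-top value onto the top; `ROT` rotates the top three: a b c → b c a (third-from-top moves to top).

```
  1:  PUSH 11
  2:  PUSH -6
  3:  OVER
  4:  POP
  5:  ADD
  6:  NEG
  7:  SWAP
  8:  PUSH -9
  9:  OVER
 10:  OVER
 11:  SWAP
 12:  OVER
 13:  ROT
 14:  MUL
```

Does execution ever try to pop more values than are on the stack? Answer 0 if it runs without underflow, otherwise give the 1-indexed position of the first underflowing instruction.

7

PUSH 11 → 11
PUSH -6 → 11 -6
OVER    → 11 -6 11
POP     → 11 -6
ADD     → 5
NEG     → -5
SWAP  — needs 2 operands, stack has 1 → underflow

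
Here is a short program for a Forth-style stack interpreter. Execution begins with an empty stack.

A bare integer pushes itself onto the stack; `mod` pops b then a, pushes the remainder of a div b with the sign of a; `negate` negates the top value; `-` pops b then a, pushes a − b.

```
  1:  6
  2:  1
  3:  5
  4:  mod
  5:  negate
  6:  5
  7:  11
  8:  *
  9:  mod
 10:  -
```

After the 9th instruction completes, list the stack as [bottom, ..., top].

6      → [6]
1      → [6, 1]
5      → [6, 1, 5]
mod    → [6, 1]
negate → [6, -1]
5      → [6, -1, 5]
11     → [6, -1, 5, 11]
*      → [6, -1, 55]
mod    → [6, -1]

[6, -1]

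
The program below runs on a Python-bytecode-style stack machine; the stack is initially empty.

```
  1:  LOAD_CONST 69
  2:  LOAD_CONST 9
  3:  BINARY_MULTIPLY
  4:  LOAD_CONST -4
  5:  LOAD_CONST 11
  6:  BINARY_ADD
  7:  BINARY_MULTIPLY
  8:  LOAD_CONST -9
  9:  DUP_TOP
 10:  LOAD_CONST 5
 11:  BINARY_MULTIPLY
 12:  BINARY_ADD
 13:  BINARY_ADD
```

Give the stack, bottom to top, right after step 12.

[4347, -54]

LOAD_CONST 69   -> [69]
LOAD_CONST 9    -> [69, 9]
BINARY_MULTIPLY -> [621]
LOAD_CONST -4   -> [621, -4]
LOAD_CONST 11   -> [621, -4, 11]
BINARY_ADD      -> [621, 7]
BINARY_MULTIPLY -> [4347]
LOAD_CONST -9   -> [4347, -9]
DUP_TOP         -> [4347, -9, -9]
LOAD_CONST 5    -> [4347, -9, -9, 5]
BINARY_MULTIPLY -> [4347, -9, -45]
BINARY_ADD      -> [4347, -54]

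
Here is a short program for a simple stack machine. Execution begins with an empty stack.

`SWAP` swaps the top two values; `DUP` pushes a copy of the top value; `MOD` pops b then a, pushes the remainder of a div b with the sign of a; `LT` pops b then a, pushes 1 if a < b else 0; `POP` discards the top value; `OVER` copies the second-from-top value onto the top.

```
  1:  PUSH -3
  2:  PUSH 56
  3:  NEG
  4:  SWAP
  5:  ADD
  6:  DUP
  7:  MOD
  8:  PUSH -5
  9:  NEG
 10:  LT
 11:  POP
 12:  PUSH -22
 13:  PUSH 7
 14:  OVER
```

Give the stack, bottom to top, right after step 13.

PUSH -3   [-3]
PUSH 56   [-3, 56]
NEG       [-3, -56]
SWAP      [-56, -3]
ADD       [-59]
DUP       [-59, -59]
MOD       [0]
PUSH -5   [0, -5]
NEG       [0, 5]
LT        [1]
POP       []
PUSH -22  [-22]
PUSH 7    [-22, 7]

[-22, 7]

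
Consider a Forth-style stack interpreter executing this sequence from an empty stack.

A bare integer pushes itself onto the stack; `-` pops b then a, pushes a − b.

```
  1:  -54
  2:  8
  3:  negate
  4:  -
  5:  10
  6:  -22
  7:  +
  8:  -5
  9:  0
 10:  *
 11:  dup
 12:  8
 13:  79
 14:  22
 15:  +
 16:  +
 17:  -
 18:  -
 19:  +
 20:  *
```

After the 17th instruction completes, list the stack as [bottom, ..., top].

-54     -54
8       -54 8
negate  -54 -8
-       -46
10      -46 10
-22     -46 10 -22
+       -46 -12
-5      -46 -12 -5
0       -46 -12 -5 0
*       -46 -12 0
dup     -46 -12 0 0
8       -46 -12 0 0 8
79      -46 -12 0 0 8 79
22      -46 -12 0 0 8 79 22
+       -46 -12 0 0 8 101
+       -46 -12 0 0 109
-       -46 -12 0 -109

[-46, -12, 0, -109]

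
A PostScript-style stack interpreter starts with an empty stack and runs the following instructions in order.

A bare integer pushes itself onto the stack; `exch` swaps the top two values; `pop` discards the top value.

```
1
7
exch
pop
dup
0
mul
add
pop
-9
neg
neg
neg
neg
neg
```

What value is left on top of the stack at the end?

9

1     1
7     1 7
exch  7 1
pop   7
dup   7 7
0     7 7 0
mul   7 0
add   7
pop   (empty)
-9    -9
neg   9
neg   -9
neg   9
neg   -9
neg   9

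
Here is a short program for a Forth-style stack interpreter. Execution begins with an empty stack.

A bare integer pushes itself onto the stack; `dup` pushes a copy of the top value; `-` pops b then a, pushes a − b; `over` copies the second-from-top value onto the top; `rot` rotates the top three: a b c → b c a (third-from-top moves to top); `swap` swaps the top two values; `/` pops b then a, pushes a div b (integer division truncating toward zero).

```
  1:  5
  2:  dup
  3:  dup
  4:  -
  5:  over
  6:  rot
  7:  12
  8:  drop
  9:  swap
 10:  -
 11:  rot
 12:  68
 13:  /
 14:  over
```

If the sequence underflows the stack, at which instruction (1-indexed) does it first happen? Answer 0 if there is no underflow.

5     5
dup   5 5
dup   5 5 5
-     5 0
over  5 0 5
rot   0 5 5
12    0 5 5 12
drop  0 5 5
swap  0 5 5
-     0 0
rot  — needs 3 operands, stack has 2 → underflow

11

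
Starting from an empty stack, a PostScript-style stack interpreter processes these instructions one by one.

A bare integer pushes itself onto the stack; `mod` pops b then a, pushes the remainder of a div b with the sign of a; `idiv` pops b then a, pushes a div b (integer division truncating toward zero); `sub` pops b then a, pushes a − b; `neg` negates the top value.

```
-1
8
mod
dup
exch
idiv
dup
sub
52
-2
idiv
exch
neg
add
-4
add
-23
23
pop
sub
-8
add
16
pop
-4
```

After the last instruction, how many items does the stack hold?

2

-1    -1
8     -1 8
mod   -1
dup   -1 -1
exch  -1 -1
idiv  1
dup   1 1
sub   0
52    0 52
-2    0 52 -2
idiv  0 -26
exch  -26 0
neg   -26 0
add   -26
-4    -26 -4
add   -30
-23   -30 -23
23    -30 -23 23
pop   -30 -23
sub   -7
-8    -7 -8
add   -15
16    -15 16
pop   -15
-4    -15 -4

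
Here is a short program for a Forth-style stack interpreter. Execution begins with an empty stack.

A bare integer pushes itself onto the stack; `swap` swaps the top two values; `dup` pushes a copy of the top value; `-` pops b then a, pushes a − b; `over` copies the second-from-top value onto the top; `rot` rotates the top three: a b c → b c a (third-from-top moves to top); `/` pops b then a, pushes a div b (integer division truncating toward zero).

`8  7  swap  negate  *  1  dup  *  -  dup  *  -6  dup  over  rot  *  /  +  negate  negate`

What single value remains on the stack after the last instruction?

3249

8       8
7       8 7
swap    7 8
negate  7 -8
*       -56
1       -56 1
dup     -56 1 1
*       -56 1
-       -57
dup     -57 -57
*       3249
-6      3249 -6
dup     3249 -6 -6
over    3249 -6 -6 -6
rot     3249 -6 -6 -6
*       3249 -6 36
/       3249 0
+       3249
negate  -3249
negate  3249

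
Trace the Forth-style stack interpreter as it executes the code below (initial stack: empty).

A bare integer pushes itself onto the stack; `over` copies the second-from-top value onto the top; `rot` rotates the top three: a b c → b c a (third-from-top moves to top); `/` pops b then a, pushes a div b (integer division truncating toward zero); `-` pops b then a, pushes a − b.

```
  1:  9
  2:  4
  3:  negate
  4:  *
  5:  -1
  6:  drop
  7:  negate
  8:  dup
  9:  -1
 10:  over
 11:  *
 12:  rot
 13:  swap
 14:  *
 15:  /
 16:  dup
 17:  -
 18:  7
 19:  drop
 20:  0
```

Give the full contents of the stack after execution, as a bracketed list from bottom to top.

[0, 0]

9      : 9
4      : 9 4
negate : 9 -4
*      : -36
-1     : -36 -1
drop   : -36
negate : 36
dup    : 36 36
-1     : 36 36 -1
over   : 36 36 -1 36
*      : 36 36 -36
rot    : 36 -36 36
swap   : 36 36 -36
*      : 36 -1296
/      : 0
dup    : 0 0
-      : 0
7      : 0 7
drop   : 0
0      : 0 0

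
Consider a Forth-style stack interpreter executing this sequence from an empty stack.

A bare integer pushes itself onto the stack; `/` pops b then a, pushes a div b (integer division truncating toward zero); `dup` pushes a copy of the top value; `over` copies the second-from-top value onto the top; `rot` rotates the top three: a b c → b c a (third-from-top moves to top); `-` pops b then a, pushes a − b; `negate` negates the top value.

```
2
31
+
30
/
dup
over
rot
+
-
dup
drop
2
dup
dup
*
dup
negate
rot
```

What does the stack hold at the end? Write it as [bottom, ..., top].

[-1, 4, -4, 2]

2       [2]
31      [2, 31]
+       [33]
30      [33, 30]
/       [1]
dup     [1, 1]
over    [1, 1, 1]
rot     [1, 1, 1]
+       [1, 2]
-       [-1]
dup     [-1, -1]
drop    [-1]
2       [-1, 2]
dup     [-1, 2, 2]
dup     [-1, 2, 2, 2]
*       [-1, 2, 4]
dup     [-1, 2, 4, 4]
negate  [-1, 2, 4, -4]
rot     [-1, 4, -4, 2]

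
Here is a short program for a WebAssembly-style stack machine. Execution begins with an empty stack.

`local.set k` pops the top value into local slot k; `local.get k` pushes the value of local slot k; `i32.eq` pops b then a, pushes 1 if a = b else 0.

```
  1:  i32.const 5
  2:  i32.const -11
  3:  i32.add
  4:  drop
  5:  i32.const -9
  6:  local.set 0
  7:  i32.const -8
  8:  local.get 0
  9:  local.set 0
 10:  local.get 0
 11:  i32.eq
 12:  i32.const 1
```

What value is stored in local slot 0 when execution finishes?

-9

i32.const 5   → 5
i32.const -11 → 5 -11
i32.add       → -6
drop          → (empty)
i32.const -9  → -9
local.set 0   → (empty)
i32.const -8  → -8
local.get 0   → -8 -9
local.set 0   → -8
local.get 0   → -8 -9
i32.eq        → 0
i32.const 1   → 0 1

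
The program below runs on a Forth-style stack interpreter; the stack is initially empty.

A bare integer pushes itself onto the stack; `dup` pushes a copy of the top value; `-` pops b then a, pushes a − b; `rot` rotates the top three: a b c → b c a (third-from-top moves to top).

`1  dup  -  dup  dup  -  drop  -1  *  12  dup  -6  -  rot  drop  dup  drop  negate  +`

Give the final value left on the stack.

-6

1      → [1]
dup    → [1, 1]
-      → [0]
dup    → [0, 0]
dup    → [0, 0, 0]
-      → [0, 0]
drop   → [0]
-1     → [0, -1]
*      → [0]
12     → [0, 12]
dup    → [0, 12, 12]
-6     → [0, 12, 12, -6]
-      → [0, 12, 18]
rot    → [12, 18, 0]
drop   → [12, 18]
dup    → [12, 18, 18]
drop   → [12, 18]
negate → [12, -18]
+      → [-6]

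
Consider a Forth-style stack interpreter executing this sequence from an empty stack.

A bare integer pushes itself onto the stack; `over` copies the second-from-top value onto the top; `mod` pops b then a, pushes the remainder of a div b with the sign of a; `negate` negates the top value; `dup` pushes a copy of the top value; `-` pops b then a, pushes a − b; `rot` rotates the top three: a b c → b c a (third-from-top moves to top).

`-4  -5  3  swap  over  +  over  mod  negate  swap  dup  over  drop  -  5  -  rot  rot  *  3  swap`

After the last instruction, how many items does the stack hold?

-4     -> [-4]
-5     -> [-4, -5]
3      -> [-4, -5, 3]
swap   -> [-4, 3, -5]
over   -> [-4, 3, -5, 3]
+      -> [-4, 3, -2]
over   -> [-4, 3, -2, 3]
mod    -> [-4, 3, -2]
negate -> [-4, 3, 2]
swap   -> [-4, 2, 3]
dup    -> [-4, 2, 3, 3]
over   -> [-4, 2, 3, 3, 3]
drop   -> [-4, 2, 3, 3]
-      -> [-4, 2, 0]
5      -> [-4, 2, 0, 5]
-      -> [-4, 2, -5]
rot    -> [2, -5, -4]
rot    -> [-5, -4, 2]
*      -> [-5, -8]
3      -> [-5, -8, 3]
swap   -> [-5, 3, -8]

3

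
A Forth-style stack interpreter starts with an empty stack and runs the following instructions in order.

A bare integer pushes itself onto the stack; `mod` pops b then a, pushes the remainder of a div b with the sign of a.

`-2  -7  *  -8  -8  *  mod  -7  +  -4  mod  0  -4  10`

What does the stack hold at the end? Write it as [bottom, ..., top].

[3, 0, -4, 10]

-2   [-2]
-7   [-2, -7]
*    [14]
-8   [14, -8]
-8   [14, -8, -8]
*    [14, 64]
mod  [14]
-7   [14, -7]
+    [7]
-4   [7, -4]
mod  [3]
0    [3, 0]
-4   [3, 0, -4]
10   [3, 0, -4, 10]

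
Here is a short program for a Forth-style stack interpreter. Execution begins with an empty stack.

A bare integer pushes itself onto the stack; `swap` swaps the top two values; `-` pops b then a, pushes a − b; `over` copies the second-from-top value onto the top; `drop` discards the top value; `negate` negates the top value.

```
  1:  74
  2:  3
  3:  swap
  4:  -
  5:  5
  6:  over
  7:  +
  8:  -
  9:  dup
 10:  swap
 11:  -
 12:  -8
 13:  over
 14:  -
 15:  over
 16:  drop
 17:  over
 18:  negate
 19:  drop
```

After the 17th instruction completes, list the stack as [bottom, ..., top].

[0, -8, 0]

74   → [74]
3    → [74, 3]
swap → [3, 74]
-    → [-71]
5    → [-71, 5]
over → [-71, 5, -71]
+    → [-71, -66]
-    → [-5]
dup  → [-5, -5]
swap → [-5, -5]
-    → [0]
-8   → [0, -8]
over → [0, -8, 0]
-    → [0, -8]
over → [0, -8, 0]
drop → [0, -8]
over → [0, -8, 0]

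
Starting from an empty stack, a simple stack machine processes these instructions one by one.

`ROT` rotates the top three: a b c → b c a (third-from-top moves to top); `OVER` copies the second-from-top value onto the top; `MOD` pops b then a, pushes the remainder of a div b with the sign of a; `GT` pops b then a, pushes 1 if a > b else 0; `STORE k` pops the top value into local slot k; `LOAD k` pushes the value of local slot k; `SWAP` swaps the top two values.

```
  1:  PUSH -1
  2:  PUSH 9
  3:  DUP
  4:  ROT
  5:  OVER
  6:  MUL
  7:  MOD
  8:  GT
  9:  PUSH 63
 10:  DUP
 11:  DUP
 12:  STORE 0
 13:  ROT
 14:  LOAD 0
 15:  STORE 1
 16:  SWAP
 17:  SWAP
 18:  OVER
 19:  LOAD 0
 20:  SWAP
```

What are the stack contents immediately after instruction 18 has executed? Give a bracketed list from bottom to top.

PUSH -1 → [-1]
PUSH 9  → [-1, 9]
DUP     → [-1, 9, 9]
ROT     → [9, 9, -1]
OVER    → [9, 9, -1, 9]
MUL     → [9, 9, -9]
MOD     → [9, 0]
GT      → [1]
PUSH 63 → [1, 63]
DUP     → [1, 63, 63]
DUP     → [1, 63, 63, 63]
STORE 0 → [1, 63, 63]
ROT     → [63, 63, 1]
LOAD 0  → [63, 63, 1, 63]
STORE 1 → [63, 63, 1]
SWAP    → [63, 1, 63]
SWAP    → [63, 63, 1]
OVER    → [63, 63, 1, 63]

[63, 63, 1, 63]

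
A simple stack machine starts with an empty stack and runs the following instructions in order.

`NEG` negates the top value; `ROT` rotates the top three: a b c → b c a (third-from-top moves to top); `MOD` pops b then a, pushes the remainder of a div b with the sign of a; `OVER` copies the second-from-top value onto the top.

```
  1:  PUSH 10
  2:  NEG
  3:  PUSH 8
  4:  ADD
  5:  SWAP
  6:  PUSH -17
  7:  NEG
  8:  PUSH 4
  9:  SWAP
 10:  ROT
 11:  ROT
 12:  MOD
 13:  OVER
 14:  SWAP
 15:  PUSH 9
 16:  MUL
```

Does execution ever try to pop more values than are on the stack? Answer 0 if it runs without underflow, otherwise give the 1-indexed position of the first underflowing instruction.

5

PUSH 10 : 10
NEG     : -10
PUSH 8  : -10 8
ADD     : -2
SWAP  — needs 2 operands, stack has 1 → underflow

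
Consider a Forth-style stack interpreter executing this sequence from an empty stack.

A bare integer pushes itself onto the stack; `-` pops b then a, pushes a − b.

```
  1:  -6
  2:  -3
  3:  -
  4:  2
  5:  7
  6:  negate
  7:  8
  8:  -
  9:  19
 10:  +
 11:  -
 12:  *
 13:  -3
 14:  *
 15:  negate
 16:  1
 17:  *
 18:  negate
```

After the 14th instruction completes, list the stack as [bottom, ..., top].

[-18]

-6      [-6]
-3      [-6, -3]
-       [-3]
2       [-3, 2]
7       [-3, 2, 7]
negate  [-3, 2, -7]
8       [-3, 2, -7, 8]
-       [-3, 2, -15]
19      [-3, 2, -15, 19]
+       [-3, 2, 4]
-       [-3, -2]
*       [6]
-3      [6, -3]
*       [-18]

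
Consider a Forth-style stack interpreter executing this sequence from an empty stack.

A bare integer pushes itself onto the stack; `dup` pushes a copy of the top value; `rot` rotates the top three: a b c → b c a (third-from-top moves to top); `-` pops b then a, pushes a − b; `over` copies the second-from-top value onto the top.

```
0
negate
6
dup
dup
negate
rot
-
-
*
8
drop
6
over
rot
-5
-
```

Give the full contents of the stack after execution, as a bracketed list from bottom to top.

[6, 0, 5]

0      : 0
negate : 0
6      : 0 6
dup    : 0 6 6
dup    : 0 6 6 6
negate : 0 6 6 -6
rot    : 0 6 -6 6
-      : 0 6 -12
-      : 0 18
*      : 0
8      : 0 8
drop   : 0
6      : 0 6
over   : 0 6 0
rot    : 6 0 0
-5     : 6 0 0 -5
-      : 6 0 5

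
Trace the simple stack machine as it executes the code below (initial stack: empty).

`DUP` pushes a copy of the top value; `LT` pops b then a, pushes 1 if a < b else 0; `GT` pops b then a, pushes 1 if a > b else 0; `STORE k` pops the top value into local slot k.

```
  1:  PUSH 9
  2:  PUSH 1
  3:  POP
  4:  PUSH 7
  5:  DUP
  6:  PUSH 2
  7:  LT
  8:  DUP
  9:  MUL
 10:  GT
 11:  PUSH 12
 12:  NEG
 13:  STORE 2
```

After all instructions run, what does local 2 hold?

-12

PUSH 9  -> 9
PUSH 1  -> 9 1
POP     -> 9
PUSH 7  -> 9 7
DUP     -> 9 7 7
PUSH 2  -> 9 7 7 2
LT      -> 9 7 0
DUP     -> 9 7 0 0
MUL     -> 9 7 0
GT      -> 9 1
PUSH 12 -> 9 1 12
NEG     -> 9 1 -12
STORE 2 -> 9 1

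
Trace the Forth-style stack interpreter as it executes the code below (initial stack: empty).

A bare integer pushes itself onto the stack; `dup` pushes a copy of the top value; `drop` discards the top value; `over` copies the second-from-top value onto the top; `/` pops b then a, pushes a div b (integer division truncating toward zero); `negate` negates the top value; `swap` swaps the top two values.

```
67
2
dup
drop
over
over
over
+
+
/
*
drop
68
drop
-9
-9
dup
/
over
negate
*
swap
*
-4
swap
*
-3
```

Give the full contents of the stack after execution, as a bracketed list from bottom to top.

[324, -3]

67     → [67]
2      → [67, 2]
dup    → [67, 2, 2]
drop   → [67, 2]
over   → [67, 2, 67]
over   → [67, 2, 67, 2]
over   → [67, 2, 67, 2, 67]
+      → [67, 2, 67, 69]
+      → [67, 2, 136]
/      → [67, 0]
*      → [0]
drop   → []
68     → [68]
drop   → []
-9     → [-9]
-9     → [-9, -9]
dup    → [-9, -9, -9]
/      → [-9, 1]
over   → [-9, 1, -9]
negate → [-9, 1, 9]
*      → [-9, 9]
swap   → [9, -9]
*      → [-81]
-4     → [-81, -4]
swap   → [-4, -81]
*      → [324]
-3     → [324, -3]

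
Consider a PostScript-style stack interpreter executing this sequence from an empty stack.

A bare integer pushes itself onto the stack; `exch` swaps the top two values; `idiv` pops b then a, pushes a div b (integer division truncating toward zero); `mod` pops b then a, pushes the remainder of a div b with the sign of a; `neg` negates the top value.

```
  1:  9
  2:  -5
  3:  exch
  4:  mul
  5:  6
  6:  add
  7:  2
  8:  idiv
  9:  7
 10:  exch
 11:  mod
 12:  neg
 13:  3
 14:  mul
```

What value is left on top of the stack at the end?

9     [9]
-5    [9, -5]
exch  [-5, 9]
mul   [-45]
6     [-45, 6]
add   [-39]
2     [-39, 2]
idiv  [-19]
7     [-19, 7]
exch  [7, -19]
mod   [7]
neg   [-7]
3     [-7, 3]
mul   [-21]

-21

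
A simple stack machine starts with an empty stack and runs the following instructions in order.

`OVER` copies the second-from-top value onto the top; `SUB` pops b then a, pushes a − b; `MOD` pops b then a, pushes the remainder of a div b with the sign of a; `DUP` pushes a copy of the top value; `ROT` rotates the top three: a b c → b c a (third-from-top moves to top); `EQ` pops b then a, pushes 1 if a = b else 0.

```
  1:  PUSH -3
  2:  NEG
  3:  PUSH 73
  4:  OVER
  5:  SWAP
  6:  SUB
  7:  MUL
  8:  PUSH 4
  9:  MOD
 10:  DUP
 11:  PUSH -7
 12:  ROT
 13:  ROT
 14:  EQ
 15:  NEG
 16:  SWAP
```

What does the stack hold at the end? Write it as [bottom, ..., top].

[-1, -7]

PUSH -3 : -3
NEG     : 3
PUSH 73 : 3 73
OVER    : 3 73 3
SWAP    : 3 3 73
SUB     : 3 -70
MUL     : -210
PUSH 4  : -210 4
MOD     : -2
DUP     : -2 -2
PUSH -7 : -2 -2 -7
ROT     : -2 -7 -2
ROT     : -7 -2 -2
EQ      : -7 1
NEG     : -7 -1
SWAP    : -1 -7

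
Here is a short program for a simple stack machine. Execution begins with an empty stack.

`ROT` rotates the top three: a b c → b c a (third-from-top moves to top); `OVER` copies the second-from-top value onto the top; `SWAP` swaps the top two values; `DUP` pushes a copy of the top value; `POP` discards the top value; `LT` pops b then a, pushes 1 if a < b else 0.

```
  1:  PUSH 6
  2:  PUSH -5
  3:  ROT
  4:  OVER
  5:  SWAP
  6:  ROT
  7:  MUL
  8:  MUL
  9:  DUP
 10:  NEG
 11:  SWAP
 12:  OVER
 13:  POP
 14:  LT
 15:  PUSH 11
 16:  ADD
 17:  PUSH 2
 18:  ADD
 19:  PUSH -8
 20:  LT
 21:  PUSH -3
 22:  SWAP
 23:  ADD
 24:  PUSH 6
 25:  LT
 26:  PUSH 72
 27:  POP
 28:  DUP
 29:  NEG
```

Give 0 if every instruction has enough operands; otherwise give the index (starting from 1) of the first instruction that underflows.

3

PUSH 6  -> 6
PUSH -5 -> 6 -5
ROT  — needs 3 operands, stack has 2 → underflow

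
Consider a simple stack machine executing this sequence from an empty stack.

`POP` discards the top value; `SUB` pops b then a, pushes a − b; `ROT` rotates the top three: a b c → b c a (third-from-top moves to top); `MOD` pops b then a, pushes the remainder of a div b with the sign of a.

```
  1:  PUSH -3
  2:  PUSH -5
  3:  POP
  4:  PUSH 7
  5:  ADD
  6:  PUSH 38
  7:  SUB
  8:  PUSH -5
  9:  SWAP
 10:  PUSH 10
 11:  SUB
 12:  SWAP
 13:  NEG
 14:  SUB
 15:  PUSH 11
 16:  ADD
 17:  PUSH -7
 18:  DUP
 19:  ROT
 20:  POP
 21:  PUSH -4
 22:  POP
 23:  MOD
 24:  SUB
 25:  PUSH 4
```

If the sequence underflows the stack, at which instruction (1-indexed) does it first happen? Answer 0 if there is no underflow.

PUSH -3  [-3]
PUSH -5  [-3, -5]
POP      [-3]
PUSH 7   [-3, 7]
ADD      [4]
PUSH 38  [4, 38]
SUB      [-34]
PUSH -5  [-34, -5]
SWAP     [-5, -34]
PUSH 10  [-5, -34, 10]
SUB      [-5, -44]
SWAP     [-44, -5]
NEG      [-44, 5]
SUB      [-49]
PUSH 11  [-49, 11]
ADD      [-38]
PUSH -7  [-38, -7]
DUP      [-38, -7, -7]
ROT      [-7, -7, -38]
POP      [-7, -7]
PUSH -4  [-7, -7, -4]
POP      [-7, -7]
MOD      [0]
SUB  — needs 2 operands, stack has 1 → underflow

24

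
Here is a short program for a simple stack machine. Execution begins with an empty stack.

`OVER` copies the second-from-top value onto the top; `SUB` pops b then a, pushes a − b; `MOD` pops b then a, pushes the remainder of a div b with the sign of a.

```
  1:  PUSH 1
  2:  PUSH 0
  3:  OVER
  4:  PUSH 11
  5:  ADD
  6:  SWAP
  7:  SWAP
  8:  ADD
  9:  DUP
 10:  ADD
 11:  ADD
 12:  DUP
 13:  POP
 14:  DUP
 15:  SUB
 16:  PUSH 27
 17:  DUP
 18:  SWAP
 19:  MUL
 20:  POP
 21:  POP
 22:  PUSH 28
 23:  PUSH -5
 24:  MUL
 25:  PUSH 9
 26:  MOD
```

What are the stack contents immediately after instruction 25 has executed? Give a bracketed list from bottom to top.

PUSH 1  : 1
PUSH 0  : 1 0
OVER    : 1 0 1
PUSH 11 : 1 0 1 11
ADD     : 1 0 12
SWAP    : 1 12 0
SWAP    : 1 0 12
ADD     : 1 12
DUP     : 1 12 12
ADD     : 1 24
ADD     : 25
DUP     : 25 25
POP     : 25
DUP     : 25 25
SUB     : 0
PUSH 27 : 0 27
DUP     : 0 27 27
SWAP    : 0 27 27
MUL     : 0 729
POP     : 0
POP     : (empty)
PUSH 28 : 28
PUSH -5 : 28 -5
MUL     : -140
PUSH 9  : -140 9

[-140, 9]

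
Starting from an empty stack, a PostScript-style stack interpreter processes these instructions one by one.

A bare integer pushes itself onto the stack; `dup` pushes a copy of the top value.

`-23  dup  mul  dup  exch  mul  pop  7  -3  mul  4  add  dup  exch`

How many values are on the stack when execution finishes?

2

-23  -> [-23]
dup  -> [-23, -23]
mul  -> [529]
dup  -> [529, 529]
exch -> [529, 529]
mul  -> [279841]
pop  -> []
7    -> [7]
-3   -> [7, -3]
mul  -> [-21]
4    -> [-21, 4]
add  -> [-17]
dup  -> [-17, -17]
exch -> [-17, -17]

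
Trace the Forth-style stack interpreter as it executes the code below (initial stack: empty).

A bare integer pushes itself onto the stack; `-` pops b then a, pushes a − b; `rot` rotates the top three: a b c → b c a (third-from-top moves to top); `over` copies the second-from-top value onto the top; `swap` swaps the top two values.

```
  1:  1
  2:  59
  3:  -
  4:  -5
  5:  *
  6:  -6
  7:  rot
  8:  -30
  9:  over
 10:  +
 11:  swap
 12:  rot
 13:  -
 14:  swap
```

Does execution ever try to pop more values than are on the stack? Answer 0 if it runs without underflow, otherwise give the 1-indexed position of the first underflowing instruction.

7

1  : 1
59 : 1 59
-  : -58
-5 : -58 -5
*  : 290
-6 : 290 -6
rot  — needs 3 operands, stack has 2 → underflow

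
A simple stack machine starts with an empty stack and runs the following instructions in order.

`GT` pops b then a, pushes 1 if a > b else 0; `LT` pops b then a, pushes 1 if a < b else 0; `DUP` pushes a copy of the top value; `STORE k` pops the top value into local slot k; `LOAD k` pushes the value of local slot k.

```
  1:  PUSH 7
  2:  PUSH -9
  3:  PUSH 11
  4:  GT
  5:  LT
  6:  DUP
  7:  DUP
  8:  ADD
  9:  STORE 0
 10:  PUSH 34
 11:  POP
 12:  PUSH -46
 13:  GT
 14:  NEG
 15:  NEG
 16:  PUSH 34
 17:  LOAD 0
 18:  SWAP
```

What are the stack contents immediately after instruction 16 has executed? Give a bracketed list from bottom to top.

PUSH 7   : [7]
PUSH -9  : [7, -9]
PUSH 11  : [7, -9, 11]
GT       : [7, 0]
LT       : [0]
DUP      : [0, 0]
DUP      : [0, 0, 0]
ADD      : [0, 0]
STORE 0  : [0]
PUSH 34  : [0, 34]
POP      : [0]
PUSH -46 : [0, -46]
GT       : [1]
NEG      : [-1]
NEG      : [1]
PUSH 34  : [1, 34]

[1, 34]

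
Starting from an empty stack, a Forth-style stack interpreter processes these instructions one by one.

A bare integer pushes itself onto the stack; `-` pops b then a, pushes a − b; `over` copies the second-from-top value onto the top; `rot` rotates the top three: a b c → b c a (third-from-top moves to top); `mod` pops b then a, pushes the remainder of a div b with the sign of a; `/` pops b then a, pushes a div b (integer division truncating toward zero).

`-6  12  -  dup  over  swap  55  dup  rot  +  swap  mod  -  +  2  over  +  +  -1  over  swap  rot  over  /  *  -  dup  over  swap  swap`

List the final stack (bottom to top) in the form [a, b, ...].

[0, 0, 0]

-6   -> -6
12   -> -6 12
-    -> -18
dup  -> -18 -18
over -> -18 -18 -18
swap -> -18 -18 -18
55   -> -18 -18 -18 55
dup  -> -18 -18 -18 55 55
rot  -> -18 -18 55 55 -18
+    -> -18 -18 55 37
swap -> -18 -18 37 55
mod  -> -18 -18 37
-    -> -18 -55
+    -> -73
2    -> -73 2
over -> -73 2 -73
+    -> -73 -71
+    -> -144
-1   -> -144 -1
over -> -144 -1 -144
swap -> -144 -144 -1
rot  -> -144 -1 -144
over -> -144 -1 -144 -1
/    -> -144 -1 144
*    -> -144 -144
-    -> 0
dup  -> 0 0
over -> 0 0 0
swap -> 0 0 0
swap -> 0 0 0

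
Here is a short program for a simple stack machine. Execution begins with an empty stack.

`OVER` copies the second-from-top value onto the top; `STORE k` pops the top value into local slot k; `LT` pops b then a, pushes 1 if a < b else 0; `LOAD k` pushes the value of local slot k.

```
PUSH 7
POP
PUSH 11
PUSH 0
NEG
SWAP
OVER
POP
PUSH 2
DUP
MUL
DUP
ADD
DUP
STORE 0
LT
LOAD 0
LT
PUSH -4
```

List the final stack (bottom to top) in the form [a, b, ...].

PUSH 7   7
POP      (empty)
PUSH 11  11
PUSH 0   11 0
NEG      11 0
SWAP     0 11
OVER     0 11 0
POP      0 11
PUSH 2   0 11 2
DUP      0 11 2 2
MUL      0 11 4
DUP      0 11 4 4
ADD      0 11 8
DUP      0 11 8 8
STORE 0  0 11 8
LT       0 0
LOAD 0   0 0 8
LT       0 1
PUSH -4  0 1 -4

[0, 1, -4]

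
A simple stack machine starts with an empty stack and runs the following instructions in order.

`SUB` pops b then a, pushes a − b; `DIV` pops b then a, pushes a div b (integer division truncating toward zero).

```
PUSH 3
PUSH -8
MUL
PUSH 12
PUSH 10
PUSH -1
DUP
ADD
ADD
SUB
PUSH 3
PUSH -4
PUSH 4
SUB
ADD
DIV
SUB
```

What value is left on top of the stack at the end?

-24

PUSH 3  -> 3
PUSH -8 -> 3 -8
MUL     -> -24
PUSH 12 -> -24 12
PUSH 10 -> -24 12 10
PUSH -1 -> -24 12 10 -1
DUP     -> -24 12 10 -1 -1
ADD     -> -24 12 10 -2
ADD     -> -24 12 8
SUB     -> -24 4
PUSH 3  -> -24 4 3
PUSH -4 -> -24 4 3 -4
PUSH 4  -> -24 4 3 -4 4
SUB     -> -24 4 3 -8
ADD     -> -24 4 -5
DIV     -> -24 0
SUB     -> -24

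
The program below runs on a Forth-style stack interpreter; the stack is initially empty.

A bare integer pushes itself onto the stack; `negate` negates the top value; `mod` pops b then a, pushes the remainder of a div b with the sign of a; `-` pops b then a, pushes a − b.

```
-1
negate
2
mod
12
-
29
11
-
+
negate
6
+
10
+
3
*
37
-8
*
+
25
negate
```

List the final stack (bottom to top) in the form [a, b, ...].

-1     -> [-1]
negate -> [1]
2      -> [1, 2]
mod    -> [1]
12     -> [1, 12]
-      -> [-11]
29     -> [-11, 29]
11     -> [-11, 29, 11]
-      -> [-11, 18]
+      -> [7]
negate -> [-7]
6      -> [-7, 6]
+      -> [-1]
10     -> [-1, 10]
+      -> [9]
3      -> [9, 3]
*      -> [27]
37     -> [27, 37]
-8     -> [27, 37, -8]
*      -> [27, -296]
+      -> [-269]
25     -> [-269, 25]
negate -> [-269, -25]

[-269, -25]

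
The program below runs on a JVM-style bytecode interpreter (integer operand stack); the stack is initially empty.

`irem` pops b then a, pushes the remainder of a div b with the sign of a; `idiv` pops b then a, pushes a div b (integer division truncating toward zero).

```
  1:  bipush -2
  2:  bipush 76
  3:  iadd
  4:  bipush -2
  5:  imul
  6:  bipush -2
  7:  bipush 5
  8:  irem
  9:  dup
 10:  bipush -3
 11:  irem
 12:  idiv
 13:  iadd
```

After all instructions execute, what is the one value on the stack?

bipush -2  -2
bipush 76  -2 76
iadd       74
bipush -2  74 -2
imul       -148
bipush -2  -148 -2
bipush 5   -148 -2 5
irem       -148 -2
dup        -148 -2 -2
bipush -3  -148 -2 -2 -3
irem       -148 -2 -2
idiv       -148 1
iadd       -147

-147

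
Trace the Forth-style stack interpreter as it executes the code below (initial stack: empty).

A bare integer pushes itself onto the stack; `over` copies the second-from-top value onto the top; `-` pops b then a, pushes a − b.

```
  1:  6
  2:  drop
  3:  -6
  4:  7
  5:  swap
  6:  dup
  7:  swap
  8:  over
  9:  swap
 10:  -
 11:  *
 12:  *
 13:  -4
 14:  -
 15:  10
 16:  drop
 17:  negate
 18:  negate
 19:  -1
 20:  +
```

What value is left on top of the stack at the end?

3

6       [6]
drop    []
-6      [-6]
7       [-6, 7]
swap    [7, -6]
dup     [7, -6, -6]
swap    [7, -6, -6]
over    [7, -6, -6, -6]
swap    [7, -6, -6, -6]
-       [7, -6, 0]
*       [7, 0]
*       [0]
-4      [0, -4]
-       [4]
10      [4, 10]
drop    [4]
negate  [-4]
negate  [4]
-1      [4, -1]
+       [3]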